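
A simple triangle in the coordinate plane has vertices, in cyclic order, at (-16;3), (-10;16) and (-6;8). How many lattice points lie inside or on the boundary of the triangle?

56

Using the shoelace formula, 2A = |((-16)·16 − (-10)·3) + ((-10)·8 − (-6)·16) + ((-6)·3 − (-16)·8)| = 100, so the area is 50.
Along each edge there are gcd(|Δx|,|Δy|)+1 lattice points, so counting each shared vertex once the boundary has gcd(6,13) + gcd(4,8) + gcd(10,5) = 1+4+5 = 10.
Pick's theorem gives I = A − B/2 + 1 = 50 − 10/2 + 1 = 46, so the closed region contains I + B = 46 + 10 = 56 lattice points.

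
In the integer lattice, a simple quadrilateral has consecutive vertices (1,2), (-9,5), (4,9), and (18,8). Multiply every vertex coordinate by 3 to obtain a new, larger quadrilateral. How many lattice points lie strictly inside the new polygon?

805

Using the shoelace formula, 2A = |[1·5 − (-9)·2] + [(-9)·9 − 4·5] + [4·8 − 18·9] + [18·2 − 1·8]| = 180, so the area is 90.
Summing gcd(|Δx|,|Δy|) over the edges gives the boundary count: gcd(10,3) + gcd(13,4) + gcd(14,1) + gcd(17,6) = 1+1+1+1 = 4.
Scaling by 3 multiplies the area by 3² = 9 (so the new area is 810) and multiplies the boundary lattice-point count by 3, giving 12.
By Pick's theorem, the interior count of the dilated polygon is 810 − 12/2 + 1 = 805.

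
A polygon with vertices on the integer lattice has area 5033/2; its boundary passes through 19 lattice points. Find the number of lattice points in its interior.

2508

From Pick's theorem, I = A − B/2 + 1 = 5033/2 − 19/2 + 1 = 2508.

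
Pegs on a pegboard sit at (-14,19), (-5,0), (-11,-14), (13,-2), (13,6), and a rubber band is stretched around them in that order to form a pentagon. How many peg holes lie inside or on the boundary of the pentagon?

415

Using the shoelace formula, 2A = |((-14)·0 − (-5)·19) + ((-5)·(-14) − (-11)·0) + ((-11)·(-2) − 13·(-14)) + (13·6 − 13·(-2)) + (13·19 − (-14)·6)| = 804, so the area is 402.
Summing gcd(|Δx|,|Δy|) over the edges gives the boundary count: gcd(9,19) + gcd(6,14) + gcd(24,12) + gcd(0,8) + gcd(27,13) = 1+2+12+8+1 = 24.
Pick's theorem gives I = A − B/2 + 1 = 402 − 24/2 + 1 = 391, so the closed region contains I + B = 391 + 24 = 415 lattice points.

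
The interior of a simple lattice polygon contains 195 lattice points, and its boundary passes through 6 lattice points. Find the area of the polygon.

Pick's theorem states A = I + B/2 − 1, so A = 195 + 6/2 − 1 = 197.

197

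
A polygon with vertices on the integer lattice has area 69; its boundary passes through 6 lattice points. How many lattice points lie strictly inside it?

67

From Pick's theorem, I = A − B/2 + 1 = 69 − 6/2 + 1 = 67.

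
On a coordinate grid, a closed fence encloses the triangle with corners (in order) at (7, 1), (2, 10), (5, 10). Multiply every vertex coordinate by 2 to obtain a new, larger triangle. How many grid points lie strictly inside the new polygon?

50

By the shoelace formula, twice the signed area is |[7·10 − 2·1] + [2·10 − 5·10] + [5·1 − 7·10]| = 27, so the area is 13.5.
Summing gcd(|Δx|,|Δy|) over the edges gives the boundary count: gcd(5,9) + gcd(3,0) + gcd(2,9) = 1+3+1 = 5.
Scaling by 2 multiplies the area by 2² = 4 (so the new area is 54) and multiplies the boundary lattice-point count by 2, giving 10.
By Pick's theorem, the interior count of the dilated polygon is 54 − 10/2 + 1 = 50.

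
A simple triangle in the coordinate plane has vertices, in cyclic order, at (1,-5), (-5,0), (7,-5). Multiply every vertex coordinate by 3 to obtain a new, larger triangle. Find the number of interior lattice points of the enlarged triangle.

124

Using the shoelace formula, 2A = |[1·0 − (-5)·(-5)] + [(-5)·(-5) − 7·0] + [7·(-5) − 1·(-5)]| = 30, so the area is 15.
Summing gcd(|Δx|,|Δy|) over the edges gives the boundary count: gcd(6,5) + gcd(12,5) + gcd(6,0) = 1+1+6 = 8.
Scaling by 3 multiplies the area by 3² = 9 (so the new area is 135) and multiplies the boundary lattice-point count by 3, giving 24.
By Pick's theorem, the interior count of the dilated polygon is 135 − 24/2 + 1 = 124.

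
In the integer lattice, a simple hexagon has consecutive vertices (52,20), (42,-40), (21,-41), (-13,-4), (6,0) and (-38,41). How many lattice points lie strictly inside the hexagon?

By the shoelace formula, twice the signed area is |(52·(-40) − 42·20) + (42·(-41) − 21·(-40)) + (21·(-4) − (-13)·(-41)) + ((-13)·0 − 6·(-4)) + (6·41 − (-38)·0) + ((-38)·20 − 52·41)| = 7041, so the area is 3520.5.
Along each edge there are gcd(|Δx|,|Δy|)+1 lattice points, so counting each shared vertex once the boundary has gcd(10,60) + gcd(21,1) + gcd(34,37) + gcd(19,4) + gcd(44,41) + gcd(90,21) = 10+1+1+1+1+3 = 17.
By Pick's theorem A = I + B/2 − 1, so I = 3520.5 − 17/2 + 1 = 3513.

3513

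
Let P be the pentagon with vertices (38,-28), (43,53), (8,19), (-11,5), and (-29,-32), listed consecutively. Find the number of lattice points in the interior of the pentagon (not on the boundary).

3191

By the shoelace formula, twice the signed area is |[38·53 − 43·(-28)] + [43·19 − 8·53] + [8·5 − (-11)·19] + [(-11)·(-32) − (-29)·5] + [(-29)·(-28) − 38·(-32)]| = 6385, so the area is 6385/2.
Along each edge there are gcd(|Δx|,|Δy|)+1 lattice points, so counting each shared vertex once the boundary has gcd(5,81) + gcd(35,34) + gcd(19,14) + gcd(18,37) + gcd(67,4) = 1+1+1+1+1 = 5.
Pick's theorem gives I = A − B/2 + 1 = 6385/2 − 5/2 + 1 = 3191.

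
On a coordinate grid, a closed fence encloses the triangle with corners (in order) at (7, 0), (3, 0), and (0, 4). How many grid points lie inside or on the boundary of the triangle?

12

By the shoelace formula, twice the signed area is |[7·0 − 3·0] + [3·4 − 0·0] + [0·0 − 7·4]| = 16, so the area is 8.
Along each edge there are gcd(|Δx|,|Δy|)+1 lattice points, so counting each shared vertex once the boundary has gcd(4,0) + gcd(3,4) + gcd(7,4) = 4+1+1 = 6.
Pick's theorem gives I = A − B/2 + 1 = 8 − 6/2 + 1 = 6, so the closed region contains I + B = 6 + 6 = 12 lattice points.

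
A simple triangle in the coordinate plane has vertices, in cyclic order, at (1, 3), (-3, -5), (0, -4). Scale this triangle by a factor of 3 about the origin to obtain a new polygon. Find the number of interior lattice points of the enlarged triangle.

82

Using the shoelace formula, 2A = |[1·(-5) − (-3)·3] + [(-3)·(-4) − 0·(-5)] + [0·3 − 1·(-4)]| = 20, so the area is 10.
The number of boundary lattice points is Σ gcd(|Δx|,|Δy|) = gcd(4,8) + gcd(3,1) + gcd(1,7) = 4+1+1 = 6.
Scaling by 3 multiplies the area by 3² = 9 (so the new area is 90) and multiplies the boundary lattice-point count by 3, giving 18.
By Pick's theorem, the interior count of the dilated polygon is 90 − 18/2 + 1 = 82.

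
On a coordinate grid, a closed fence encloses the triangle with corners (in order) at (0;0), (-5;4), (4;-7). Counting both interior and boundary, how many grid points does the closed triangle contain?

12

Using the shoelace formula, 2A = |[0·4 − (-5)·0] + [(-5)·(-7) − 4·4] + [4·0 − 0·(-7)]| = 19, so the area is 9.5.
The number of boundary lattice points is Σ gcd(|Δx|,|Δy|) = gcd(5,4) + gcd(9,11) + gcd(4,7) = 1+1+1 = 3.
Pick's theorem gives I = A − B/2 + 1 = 9.5 − 3/2 + 1 = 9, so the closed region contains I + B = 9 + 3 = 12 lattice points.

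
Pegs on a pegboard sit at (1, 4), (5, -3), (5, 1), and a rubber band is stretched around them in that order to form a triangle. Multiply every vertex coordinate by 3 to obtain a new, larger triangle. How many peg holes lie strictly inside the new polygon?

Using the shoelace formula, 2A = |[1·(-3) − 5·4] + [5·1 − 5·(-3)] + [5·4 − 1·1]| = 16, so the area is 8.
Summing gcd(|Δx|,|Δy|) over the edges gives the boundary count: gcd(4,7) + gcd(0,4) + gcd(4,3) = 1+4+1 = 6.
Scaling by 3 multiplies the area by 3² = 9 (so the new area is 72) and multiplies the boundary lattice-point count by 3, giving 18.
By Pick's theorem, the interior count of the dilated polygon is 72 − 18/2 + 1 = 64.

64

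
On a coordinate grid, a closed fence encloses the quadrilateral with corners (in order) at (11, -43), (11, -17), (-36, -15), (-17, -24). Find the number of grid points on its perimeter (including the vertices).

29

Along each edge there are gcd(|Δx|,|Δy|)+1 lattice points, so counting each shared vertex once the boundary has gcd(0,26) + gcd(47,2) + gcd(19,9) + gcd(28,19) = 26+1+1+1 = 29.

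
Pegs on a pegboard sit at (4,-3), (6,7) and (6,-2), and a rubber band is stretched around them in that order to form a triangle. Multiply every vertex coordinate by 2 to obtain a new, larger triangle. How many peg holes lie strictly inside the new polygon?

25

Using the shoelace formula, 2A = |(4·7 − 6·(-3)) + (6·(-2) − 6·7) + (6·(-3) − 4·(-2))| = 18, so the area is 9.
Summing gcd(|Δx|,|Δy|) over the edges gives the boundary count: gcd(2,10) + gcd(0,9) + gcd(2,1) = 2+9+1 = 12.
Scaling by 2 multiplies the area by 2² = 4 (so the new area is 36) and multiplies the boundary lattice-point count by 2, giving 24.
By Pick's theorem, the interior count of the dilated polygon is 36 − 24/2 + 1 = 25.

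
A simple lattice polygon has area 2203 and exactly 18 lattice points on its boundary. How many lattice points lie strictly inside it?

From Pick's theorem, I = A − B/2 + 1 = 2203 − 18/2 + 1 = 2195.

2195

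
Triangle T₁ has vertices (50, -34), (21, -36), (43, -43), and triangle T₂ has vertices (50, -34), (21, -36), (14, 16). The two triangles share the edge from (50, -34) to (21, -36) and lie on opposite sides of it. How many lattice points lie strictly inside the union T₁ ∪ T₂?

883

The union is the simple quadrilateral with vertices (50, -34), (43, -43), (21, -36), (14, 16) in order.
Using the shoelace formula, 2A = |(50·(-43) − 43·(-34)) + (43·(-36) − 21·(-43)) + (21·16 − 14·(-36)) + (14·(-34) − 50·16)| = 1769, so the area is 884.5.
Summing gcd(|Δx|,|Δy|) over the edges gives the boundary count: gcd(7,9) + gcd(22,7) + gcd(7,52) + gcd(36,50) = 1+1+1+2 = 5.
By Pick's theorem I = A − B/2 + 1 = 884.5 − 5/2 + 1 = 883.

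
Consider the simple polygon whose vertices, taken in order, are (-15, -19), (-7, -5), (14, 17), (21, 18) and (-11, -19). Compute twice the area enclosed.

The shoelace formula gives twice the area as |((-15)·(-5) − (-7)·(-19)) + ((-7)·17 − 14·(-5)) + (14·18 − 21·17) + (21·(-19) − (-11)·18) + ((-11)·(-19) − (-15)·(-19))| = 489, so the area is 244.5.

489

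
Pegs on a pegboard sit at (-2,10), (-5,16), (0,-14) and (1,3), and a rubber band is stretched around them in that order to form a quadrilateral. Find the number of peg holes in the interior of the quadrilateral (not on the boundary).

55

By the shoelace formula, twice the signed area is |((-2)·16 − (-5)·10) + ((-5)·(-14) − 0·16) + (0·3 − 1·(-14)) + (1·10 − (-2)·3)| = 118, so the area is 59.
Summing gcd(|Δx|,|Δy|) over the edges gives the boundary count: gcd(3,6) + gcd(5,30) + gcd(1,17) + gcd(3,7) = 3+5+1+1 = 10.
Pick's theorem gives I = A − B/2 + 1 = 59 − 10/2 + 1 = 55.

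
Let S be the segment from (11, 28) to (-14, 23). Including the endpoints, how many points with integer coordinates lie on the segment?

6

The number of lattice points on a segment between lattice points is gcd(|Δx|,|Δy|) + 1 = gcd(25,5) + 1 = 5 + 1 = 6.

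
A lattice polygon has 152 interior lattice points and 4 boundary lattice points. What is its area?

By Pick's theorem, A = I + B/2 − 1 = 152 + 4/2 − 1 = 153.

153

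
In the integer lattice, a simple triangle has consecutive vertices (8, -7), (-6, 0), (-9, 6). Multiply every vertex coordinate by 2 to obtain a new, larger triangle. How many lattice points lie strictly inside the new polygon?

Using the shoelace formula, 2A = |(8·0 − (-6)·(-7)) + ((-6)·6 − (-9)·0) + ((-9)·(-7) − 8·6)| = 63, so the area is 31.5.
Summing gcd(|Δx|,|Δy|) over the edges gives the boundary count: gcd(14,7) + gcd(3,6) + gcd(17,13) = 7+3+1 = 11.
Scaling by 2 multiplies the area by 2² = 4 (so the new area is 126) and multiplies the boundary lattice-point count by 2, giving 22.
By Pick's theorem, the interior count of the dilated polygon is 126 − 22/2 + 1 = 116.

116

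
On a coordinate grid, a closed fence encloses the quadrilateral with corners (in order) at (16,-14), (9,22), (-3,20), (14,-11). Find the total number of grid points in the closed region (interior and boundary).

By the shoelace formula, twice the signed area is |(16·22 − 9·(-14)) + (9·20 − (-3)·22) + ((-3)·(-11) − 14·20) + (14·(-14) − 16·(-11))| = 457, so the area is 228.5.
The number of boundary lattice points is Σ gcd(|Δx|,|Δy|) = gcd(7,36) + gcd(12,2) + gcd(17,31) + gcd(2,3) = 1+2+1+1 = 5.
Pick's theorem gives I = A − B/2 + 1 = 228.5 − 5/2 + 1 = 227, so the closed region contains I + B = 227 + 5 = 232 lattice points.

232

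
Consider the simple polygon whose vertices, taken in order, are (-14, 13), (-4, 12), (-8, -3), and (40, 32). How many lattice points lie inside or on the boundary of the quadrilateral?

By the shoelace formula, twice the signed area is |[(-14)·12 − (-4)·13] + [(-4)·(-3) − (-8)·12] + [(-8)·32 − 40·(-3)] + [40·13 − (-14)·32]| = 824, so the area is 412.
The number of boundary lattice points is Σ gcd(|Δx|,|Δy|) = gcd(10,1) + gcd(4,15) + gcd(48,35) + gcd(54,19) = 1+1+1+1 = 4.
Pick's theorem gives I = A − B/2 + 1 = 412 − 4/2 + 1 = 411, so the closed region contains I + B = 411 + 4 = 415 lattice points.

415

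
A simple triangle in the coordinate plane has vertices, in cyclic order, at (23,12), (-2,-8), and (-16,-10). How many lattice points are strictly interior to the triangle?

Using the shoelace formula, 2A = |[23·(-8) − (-2)·12] + [(-2)·(-10) − (-16)·(-8)] + [(-16)·12 − 23·(-10)]| = 230, so the area is 115.
Summing gcd(|Δx|,|Δy|) over the edges gives the boundary count: gcd(25,20) + gcd(14,2) + gcd(39,22) = 5+2+1 = 8.
By Pick's theorem A = I + B/2 − 1, so I = 115 − 8/2 + 1 = 112.

112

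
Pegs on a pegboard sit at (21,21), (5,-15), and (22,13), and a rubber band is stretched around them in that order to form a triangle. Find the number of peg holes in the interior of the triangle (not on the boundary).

Using the shoelace formula, 2A = |(21·(-15) − 5·21) + (5·13 − 22·(-15)) + (22·21 − 21·13)| = 164, so the area is 82.
Summing gcd(|Δx|,|Δy|) over the edges gives the boundary count: gcd(16,36) + gcd(17,28) + gcd(1,8) = 4+1+1 = 6.
Pick's theorem gives I = A − B/2 + 1 = 82 − 6/2 + 1 = 80.

80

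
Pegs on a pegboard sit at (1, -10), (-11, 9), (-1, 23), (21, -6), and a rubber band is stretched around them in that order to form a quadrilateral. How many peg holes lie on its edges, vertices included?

The number of boundary lattice points is Σ gcd(|Δx|,|Δy|) = gcd(12,19) + gcd(10,14) + gcd(22,29) + gcd(20,4) = 1+2+1+4 = 8.

8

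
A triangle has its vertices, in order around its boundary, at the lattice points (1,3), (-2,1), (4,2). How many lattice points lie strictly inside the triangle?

4

By the shoelace formula, twice the signed area is |[1·1 − (-2)·3] + [(-2)·2 − 4·1] + [4·3 − 1·2]| = 9, so the area is 9/2.
Summing gcd(|Δx|,|Δy|) over the edges gives the boundary count: gcd(3,2) + gcd(6,1) + gcd(3,1) = 1+1+1 = 3.
By Pick's theorem A = I + B/2 − 1, so I = 9/2 − 3/2 + 1 = 4.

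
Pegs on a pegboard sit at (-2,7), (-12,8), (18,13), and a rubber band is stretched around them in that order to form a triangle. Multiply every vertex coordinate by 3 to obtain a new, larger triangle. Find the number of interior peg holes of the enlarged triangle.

349

Using the shoelace formula, 2A = |((-2)·8 − (-12)·7) + ((-12)·13 − 18·8) + (18·7 − (-2)·13)| = 80, so the area is 40.
Along each edge there are gcd(|Δx|,|Δy|)+1 lattice points, so counting each shared vertex once the boundary has gcd(10,1) + gcd(30,5) + gcd(20,6) = 1+5+2 = 8.
Scaling by 3 multiplies the area by 3² = 9 (so the new area is 360) and multiplies the boundary lattice-point count by 3, giving 24.
By Pick's theorem, the interior count of the dilated polygon is 360 − 24/2 + 1 = 349.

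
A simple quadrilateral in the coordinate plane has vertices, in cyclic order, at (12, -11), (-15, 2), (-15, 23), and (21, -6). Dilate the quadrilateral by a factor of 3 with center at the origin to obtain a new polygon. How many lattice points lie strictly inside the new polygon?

Using the shoelace formula, 2A = |[12·2 − (-15)·(-11)] + [(-15)·23 − (-15)·2] + [(-15)·(-6) − 21·23] + [21·(-11) − 12·(-6)]| = 1008, so the area is 504.
Summing gcd(|Δx|,|Δy|) over the edges gives the boundary count: gcd(27,13) + gcd(0,21) + gcd(36,29) + gcd(9,5) = 1+21+1+1 = 24.
Scaling by 3 multiplies the area by 3² = 9 (so the new area is 4536) and multiplies the boundary lattice-point count by 3, giving 72.
By Pick's theorem, the interior count of the dilated polygon is 4536 − 72/2 + 1 = 4501.

4501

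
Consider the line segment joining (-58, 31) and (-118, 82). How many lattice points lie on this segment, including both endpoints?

4

The number of lattice points on a segment between lattice points is gcd(|Δx|,|Δy|) + 1 = gcd(60,51) + 1 = 3 + 1 = 4.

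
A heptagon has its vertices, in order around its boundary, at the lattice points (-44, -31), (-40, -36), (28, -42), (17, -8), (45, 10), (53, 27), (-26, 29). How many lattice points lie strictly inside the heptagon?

4523

Using the shoelace formula, 2A = |((-44)·(-36) − (-40)·(-31)) + ((-40)·(-42) − 28·(-36)) + (28·(-8) − 17·(-42)) + (17·10 − 45·(-8)) + (45·27 − 53·10) + (53·29 − (-26)·27) + ((-26)·(-31) − (-44)·29)| = 9058, so the area is 4529.
Summing gcd(|Δx|,|Δy|) over the edges gives the boundary count: gcd(4,5) + gcd(68,6) + gcd(11,34) + gcd(28,18) + gcd(8,17) + gcd(79,2) + gcd(18,60) = 1+2+1+2+1+1+6 = 14.
By Pick's theorem A = I + B/2 − 1, so I = 4529 − 14/2 + 1 = 4523.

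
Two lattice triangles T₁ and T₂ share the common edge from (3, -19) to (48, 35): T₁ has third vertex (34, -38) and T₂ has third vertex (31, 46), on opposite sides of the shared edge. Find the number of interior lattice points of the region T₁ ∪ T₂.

1970

The union is the simple quadrilateral with vertices (3, -19), (34, -38), (48, 35), (31, 46) in order.
Using the shoelace formula, 2A = |[3·(-38) − 34·(-19)] + [34·35 − 48·(-38)] + [48·46 − 31·35] + [31·(-19) − 3·46]| = 3942, so the area is 1971.
Summing gcd(|Δx|,|Δy|) over the edges gives the boundary count: gcd(31,19) + gcd(14,73) + gcd(17,11) + gcd(28,65) = 1+1+1+1 = 4.
By Pick's theorem I = A − B/2 + 1 = 1971 − 4/2 + 1 = 1970.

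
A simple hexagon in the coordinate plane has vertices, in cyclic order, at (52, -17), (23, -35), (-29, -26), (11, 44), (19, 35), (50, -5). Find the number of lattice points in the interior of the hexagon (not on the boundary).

By the shoelace formula, twice the signed area is |[52·(-35) − 23·(-17)] + [23·(-26) − (-29)·(-35)] + [(-29)·44 − 11·(-26)] + [11·35 − 19·44] + [19·(-5) − 50·35] + [50·(-17) − 52·(-5)]| = 6918, so the area is 3459.
Along each edge there are gcd(|Δx|,|Δy|)+1 lattice points, so counting each shared vertex once the boundary has gcd(29,18) + gcd(52,9) + gcd(40,70) + gcd(8,9) + gcd(31,40) + gcd(2,12) = 1+1+10+1+1+2 = 16.
By Pick's theorem A = I + B/2 − 1, so I = 3459 − 16/2 + 1 = 3452.

3452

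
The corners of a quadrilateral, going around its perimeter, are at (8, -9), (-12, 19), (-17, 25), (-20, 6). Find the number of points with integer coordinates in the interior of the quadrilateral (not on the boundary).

Using the shoelace formula, 2A = |(8·19 − (-12)·(-9)) + ((-12)·25 − (-17)·19) + ((-17)·6 − (-20)·25) + ((-20)·(-9) − 8·6)| = 597, so the area is 298.5.
The number of boundary lattice points is Σ gcd(|Δx|,|Δy|) = gcd(20,28) + gcd(5,6) + gcd(3,19) + gcd(28,15) = 4+1+1+1 = 7.
Pick's theorem gives I = A − B/2 + 1 = 298.5 − 7/2 + 1 = 296.

296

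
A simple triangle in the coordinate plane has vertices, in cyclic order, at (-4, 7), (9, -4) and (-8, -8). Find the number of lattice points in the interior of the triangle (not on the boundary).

Using the shoelace formula, 2A = |((-4)·(-4) − 9·7) + (9·(-8) − (-8)·(-4)) + ((-8)·7 − (-4)·(-8))| = 239, so the area is 239/2.
Summing gcd(|Δx|,|Δy|) over the edges gives the boundary count: gcd(13,11) + gcd(17,4) + gcd(4,15) = 1+1+1 = 3.
By Pick's theorem A = I + B/2 − 1, so I = 239/2 − 3/2 + 1 = 119.

119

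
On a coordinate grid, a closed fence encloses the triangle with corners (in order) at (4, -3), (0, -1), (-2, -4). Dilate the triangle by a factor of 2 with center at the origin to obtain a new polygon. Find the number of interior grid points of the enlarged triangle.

The shoelace formula gives twice the area as |[4·(-1) − 0·(-3)] + [0·(-4) − (-2)·(-1)] + [(-2)·(-3) − 4·(-4)]| = 16, so the area is 8.
Along each edge there are gcd(|Δx|,|Δy|)+1 lattice points, so counting each shared vertex once the boundary has gcd(4,2) + gcd(2,3) + gcd(6,1) = 2+1+1 = 4.
Scaling by 2 multiplies the area by 2² = 4 (so the new area is 32) and multiplies the boundary lattice-point count by 2, giving 8.
By Pick's theorem, the interior count of the dilated polygon is 32 − 8/2 + 1 = 29.

29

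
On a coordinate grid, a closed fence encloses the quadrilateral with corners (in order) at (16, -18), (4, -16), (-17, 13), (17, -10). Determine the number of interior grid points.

Using the shoelace formula, 2A = |[16·(-16) − 4·(-18)] + [4·13 − (-17)·(-16)] + [(-17)·(-10) − 17·13] + [17·(-18) − 16·(-10)]| = 601, so the area is 300.5.
Summing gcd(|Δx|,|Δy|) over the edges gives the boundary count: gcd(12,2) + gcd(21,29) + gcd(34,23) + gcd(1,8) = 2+1+1+1 = 5.
By Pick's theorem A = I + B/2 − 1, so I = 300.5 − 5/2 + 1 = 299.

299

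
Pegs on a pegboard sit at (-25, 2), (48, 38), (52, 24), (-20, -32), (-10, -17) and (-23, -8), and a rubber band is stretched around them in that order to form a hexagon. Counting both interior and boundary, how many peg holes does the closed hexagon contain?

By the shoelace formula, twice the signed area is |((-25)·38 − 48·2) + (48·24 − 52·38) + (52·(-32) − (-20)·24) + ((-20)·(-17) − (-10)·(-32)) + ((-10)·(-8) − (-23)·(-17)) + ((-23)·2 − (-25)·(-8))| = 3591, so the area is 1795.5.
The number of boundary lattice points is Σ gcd(|Δx|,|Δy|) = gcd(73,36) + gcd(4,14) + gcd(72,56) + gcd(10,15) + gcd(13,9) + gcd(2,10) = 1+2+8+5+1+2 = 19.
Pick's theorem gives I = A − B/2 + 1 = 1795.5 − 19/2 + 1 = 1787, so the closed region contains I + B = 1787 + 19 = 1806 lattice points.

1806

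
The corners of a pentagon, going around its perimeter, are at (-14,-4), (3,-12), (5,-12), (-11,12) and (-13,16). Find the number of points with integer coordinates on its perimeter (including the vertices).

14

The number of boundary lattice points is Σ gcd(|Δx|,|Δy|) = gcd(17,8) + gcd(2,0) + gcd(16,24) + gcd(2,4) + gcd(1,20) = 1+2+8+2+1 = 14.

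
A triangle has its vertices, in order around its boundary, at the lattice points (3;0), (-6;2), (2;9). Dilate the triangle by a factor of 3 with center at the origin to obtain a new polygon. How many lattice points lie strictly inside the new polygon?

By the shoelace formula, twice the signed area is |[3·2 − (-6)·0] + [(-6)·9 − 2·2] + [2·0 − 3·9]| = 79, so the area is 79/2.
The number of boundary lattice points is Σ gcd(|Δx|,|Δy|) = gcd(9,2) + gcd(8,7) + gcd(1,9) = 1+1+1 = 3.
Scaling by 3 multiplies the area by 3² = 9 (so the new area is 355.5) and multiplies the boundary lattice-point count by 3, giving 9.
By Pick's theorem, the interior count of the dilated polygon is 355.5 − 9/2 + 1 = 352.

352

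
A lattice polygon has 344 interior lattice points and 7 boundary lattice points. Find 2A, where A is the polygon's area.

Pick's theorem states A = I + B/2 − 1, so A = 344 + 7/2 − 1 = 693/2.
Hence 2A = 693.

693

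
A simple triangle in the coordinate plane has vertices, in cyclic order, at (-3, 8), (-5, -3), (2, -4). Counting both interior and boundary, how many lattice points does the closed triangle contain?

By the shoelace formula, twice the signed area is |((-3)·(-3) − (-5)·8) + ((-5)·(-4) − 2·(-3)) + (2·8 − (-3)·(-4))| = 79, so the area is 79/2.
Along each edge there are gcd(|Δx|,|Δy|)+1 lattice points, so counting each shared vertex once the boundary has gcd(2,11) + gcd(7,1) + gcd(5,12) = 1+1+1 = 3.
Pick's theorem gives I = A − B/2 + 1 = 79/2 − 3/2 + 1 = 39, so the closed region contains I + B = 39 + 3 = 42 lattice points.

42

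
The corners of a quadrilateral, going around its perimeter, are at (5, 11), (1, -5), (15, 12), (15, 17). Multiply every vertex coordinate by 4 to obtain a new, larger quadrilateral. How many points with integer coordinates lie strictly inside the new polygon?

1625

Using the shoelace formula, 2A = |(5·(-5) − 1·11) + (1·12 − 15·(-5)) + (15·17 − 15·12) + (15·11 − 5·17)| = 206, so the area is 103.
The number of boundary lattice points is Σ gcd(|Δx|,|Δy|) = gcd(4,16) + gcd(14,17) + gcd(0,5) + gcd(10,6) = 4+1+5+2 = 12.
Scaling by 4 multiplies the area by 4² = 16 (so the new area is 1648) and multiplies the boundary lattice-point count by 4, giving 48.
By Pick's theorem, the interior count of the dilated polygon is 1648 − 48/2 + 1 = 1625.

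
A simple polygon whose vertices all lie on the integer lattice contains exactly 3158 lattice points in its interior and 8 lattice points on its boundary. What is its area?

3161

Pick's theorem states A = I + B/2 − 1, so A = 3158 + 8/2 − 1 = 3161.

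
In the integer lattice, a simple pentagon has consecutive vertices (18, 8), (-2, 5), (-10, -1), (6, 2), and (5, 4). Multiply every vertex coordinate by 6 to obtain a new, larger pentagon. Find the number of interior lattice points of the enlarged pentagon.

Using the shoelace formula, 2A = |[18·5 − (-2)·8] + [(-2)·(-1) − (-10)·5] + [(-10)·2 − 6·(-1)] + [6·4 − 5·2] + [5·8 − 18·4]| = 126, so the area is 63.
The number of boundary lattice points is Σ gcd(|Δx|,|Δy|) = gcd(20,3) + gcd(8,6) + gcd(16,3) + gcd(1,2) + gcd(13,4) = 1+2+1+1+1 = 6.
Scaling by 6 multiplies the area by 6² = 36 (so the new area is 2268) and multiplies the boundary lattice-point count by 6, giving 36.
By Pick's theorem, the interior count of the dilated polygon is 2268 − 36/2 + 1 = 2251.

2251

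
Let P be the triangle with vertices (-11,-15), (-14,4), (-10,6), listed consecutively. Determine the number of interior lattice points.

40

The shoelace formula gives twice the area as |((-11)·4 − (-14)·(-15)) + ((-14)·6 − (-10)·4) + ((-10)·(-15) − (-11)·6)| = 82, so the area is 41.
Summing gcd(|Δx|,|Δy|) over the edges gives the boundary count: gcd(3,19) + gcd(4,2) + gcd(1,21) = 1+2+1 = 4.
By Pick's theorem A = I + B/2 − 1, so I = 41 − 4/2 + 1 = 40.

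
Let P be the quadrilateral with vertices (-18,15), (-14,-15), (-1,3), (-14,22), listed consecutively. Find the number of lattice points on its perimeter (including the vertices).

5

The number of boundary lattice points is Σ gcd(|Δx|,|Δy|) = gcd(4,30) + gcd(13,18) + gcd(13,19) + gcd(4,7) = 2+1+1+1 = 5.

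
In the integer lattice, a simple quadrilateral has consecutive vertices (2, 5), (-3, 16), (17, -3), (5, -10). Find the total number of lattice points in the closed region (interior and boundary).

167

Using the shoelace formula, 2A = |(2·16 − (-3)·5) + ((-3)·(-3) − 17·16) + (17·(-10) − 5·(-3)) + (5·5 − 2·(-10))| = 326, so the area is 163.
Along each edge there are gcd(|Δx|,|Δy|)+1 lattice points, so counting each shared vertex once the boundary has gcd(5,11) + gcd(20,19) + gcd(12,7) + gcd(3,15) = 1+1+1+3 = 6.
Pick's theorem gives I = A − B/2 + 1 = 163 − 6/2 + 1 = 161, so the closed region contains I + B = 161 + 6 = 167 lattice points.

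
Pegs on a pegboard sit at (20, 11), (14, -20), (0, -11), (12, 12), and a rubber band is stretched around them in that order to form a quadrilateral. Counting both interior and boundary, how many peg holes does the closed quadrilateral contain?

The shoelace formula gives twice the area as |[20·(-20) − 14·11] + [14·(-11) − 0·(-20)] + [0·12 − 12·(-11)] + [12·11 − 20·12]| = 684, so the area is 342.
The number of boundary lattice points is Σ gcd(|Δx|,|Δy|) = gcd(6,31) + gcd(14,9) + gcd(12,23) + gcd(8,1) = 1+1+1+1 = 4.
Pick's theorem gives I = A − B/2 + 1 = 342 − 4/2 + 1 = 341, so the closed region contains I + B = 341 + 4 = 345 lattice points.

345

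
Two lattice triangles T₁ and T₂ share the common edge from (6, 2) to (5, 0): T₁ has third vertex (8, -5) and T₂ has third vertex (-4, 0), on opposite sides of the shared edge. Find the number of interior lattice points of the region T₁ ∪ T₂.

9

The union is the simple quadrilateral with vertices (6, 2), (8, -5), (5, 0), (-4, 0) in order.
Using the shoelace formula, 2A = |(6·(-5) − 8·2) + (8·0 − 5·(-5)) + (5·0 − (-4)·0) + ((-4)·2 − 6·0)| = 29, so the area is 14.5.
Along each edge there are gcd(|Δx|,|Δy|)+1 lattice points, so counting each shared vertex once the boundary has gcd(2,7) + gcd(3,5) + gcd(9,0) + gcd(10,2) = 1+1+9+2 = 13.
By Pick's theorem I = A − B/2 + 1 = 14.5 − 13/2 + 1 = 9.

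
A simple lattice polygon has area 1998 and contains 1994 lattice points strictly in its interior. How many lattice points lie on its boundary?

Pick's theorem gives A = I + B/2 − 1, so B = 2(A − I + 1) = 2(1998 − 1994 + 1) = 10.

10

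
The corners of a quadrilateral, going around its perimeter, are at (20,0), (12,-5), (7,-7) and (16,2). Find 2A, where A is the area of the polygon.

63

The shoelace formula gives twice the area as |(20·(-5) − 12·0) + (12·(-7) − 7·(-5)) + (7·2 − 16·(-7)) + (16·0 − 20·2)| = 63, so the area is 63/2.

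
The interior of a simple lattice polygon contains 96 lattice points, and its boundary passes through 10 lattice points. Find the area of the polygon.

Pick's theorem states A = I + B/2 − 1, so A = 96 + 10/2 − 1 = 100.

100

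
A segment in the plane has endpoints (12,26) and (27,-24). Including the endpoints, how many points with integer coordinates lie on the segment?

The number of lattice points on a segment between lattice points is gcd(|Δx|,|Δy|) + 1 = gcd(15,50) + 1 = 5 + 1 = 6.

6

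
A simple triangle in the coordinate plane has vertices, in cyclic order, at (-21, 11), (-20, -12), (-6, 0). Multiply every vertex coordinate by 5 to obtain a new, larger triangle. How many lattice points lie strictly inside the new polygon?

The shoelace formula gives twice the area as |((-21)·(-12) − (-20)·11) + ((-20)·0 − (-6)·(-12)) + ((-6)·11 − (-21)·0)| = 334, so the area is 167.
Summing gcd(|Δx|,|Δy|) over the edges gives the boundary count: gcd(1,23) + gcd(14,12) + gcd(15,11) = 1+2+1 = 4.
Scaling by 5 multiplies the area by 5² = 25 (so the new area is 4175) and multiplies the boundary lattice-point count by 5, giving 20.
By Pick's theorem, the interior count of the dilated polygon is 4175 − 20/2 + 1 = 4166.

4166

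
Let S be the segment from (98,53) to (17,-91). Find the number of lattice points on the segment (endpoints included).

The number of lattice points on a segment between lattice points is gcd(|Δx|,|Δy|) + 1 = gcd(81,144) + 1 = 9 + 1 = 10.

10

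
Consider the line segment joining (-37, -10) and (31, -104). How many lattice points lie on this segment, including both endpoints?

The number of lattice points on a segment between lattice points is gcd(|Δx|,|Δy|) + 1 = gcd(68,94) + 1 = 2 + 1 = 3.

3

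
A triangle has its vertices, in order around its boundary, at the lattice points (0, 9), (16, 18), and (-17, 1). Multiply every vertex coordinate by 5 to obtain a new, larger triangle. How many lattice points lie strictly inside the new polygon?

306

Using the shoelace formula, 2A = |[0·18 − 16·9] + [16·1 − (-17)·18] + [(-17)·9 − 0·1]| = 25, so the area is 25/2.
The number of boundary lattice points is Σ gcd(|Δx|,|Δy|) = gcd(16,9) + gcd(33,17) + gcd(17,8) = 1+1+1 = 3.
Scaling by 5 multiplies the area by 5² = 25 (so the new area is 625/2) and multiplies the boundary lattice-point count by 5, giving 15.
By Pick's theorem, the interior count of the dilated polygon is 625/2 − 15/2 + 1 = 306.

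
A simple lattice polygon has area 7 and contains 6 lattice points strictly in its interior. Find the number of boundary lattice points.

4

Pick's theorem gives A = I + B/2 − 1, so B = 2(A − I + 1) = 2(7 − 6 + 1) = 4.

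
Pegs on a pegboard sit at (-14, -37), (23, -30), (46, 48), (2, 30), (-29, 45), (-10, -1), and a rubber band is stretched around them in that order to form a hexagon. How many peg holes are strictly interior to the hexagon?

Using the shoelace formula, 2A = |[(-14)·(-30) − 23·(-37)] + [23·48 − 46·(-30)] + [46·30 − 2·48] + [2·45 − (-29)·30] + [(-29)·(-1) − (-10)·45] + [(-10)·(-37) − (-14)·(-1)]| = 6834, so the area is 3417.
The number of boundary lattice points is Σ gcd(|Δx|,|Δy|) = gcd(37,7) + gcd(23,78) + gcd(44,18) + gcd(31,15) + gcd(19,46) + gcd(4,36) = 1+1+2+1+1+4 = 10.
By Pick's theorem A = I + B/2 − 1, so I = 3417 − 10/2 + 1 = 3413.

3413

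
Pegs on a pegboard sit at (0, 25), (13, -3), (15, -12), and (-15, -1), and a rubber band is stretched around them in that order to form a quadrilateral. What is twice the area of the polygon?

The shoelace formula gives twice the area as |[0·(-3) − 13·25] + [13·(-12) − 15·(-3)] + [15·(-1) − (-15)·(-12)] + [(-15)·25 − 0·(-1)]| = 1006, so the area is 503.

1006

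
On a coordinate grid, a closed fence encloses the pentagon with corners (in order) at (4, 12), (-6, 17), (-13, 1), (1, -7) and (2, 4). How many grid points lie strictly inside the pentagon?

231

By the shoelace formula, twice the signed area is |[4·17 − (-6)·12] + [(-6)·1 − (-13)·17] + [(-13)·(-7) − 1·1] + [1·4 − 2·(-7)] + [2·12 − 4·4]| = 471, so the area is 235.5.
Along each edge there are gcd(|Δx|,|Δy|)+1 lattice points, so counting each shared vertex once the boundary has gcd(10,5) + gcd(7,16) + gcd(14,8) + gcd(1,11) + gcd(2,8) = 5+1+2+1+2 = 11.
Pick's theorem gives I = A − B/2 + 1 = 235.5 − 11/2 + 1 = 231.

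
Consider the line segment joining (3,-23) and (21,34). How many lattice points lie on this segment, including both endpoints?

4

The number of lattice points on a segment between lattice points is gcd(|Δx|,|Δy|) + 1 = gcd(18,57) + 1 = 3 + 1 = 4.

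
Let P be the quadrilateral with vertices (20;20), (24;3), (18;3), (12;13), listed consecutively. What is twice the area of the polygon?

224

By the shoelace formula, twice the signed area is |[20·3 − 24·20] + [24·3 − 18·3] + [18·13 − 12·3] + [12·20 − 20·13]| = 224, so the area is 112.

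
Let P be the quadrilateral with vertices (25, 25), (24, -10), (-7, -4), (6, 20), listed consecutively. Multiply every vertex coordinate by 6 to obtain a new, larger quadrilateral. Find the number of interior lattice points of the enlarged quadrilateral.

26665

The shoelace formula gives twice the area as |[25·(-10) − 24·25] + [24·(-4) − (-7)·(-10)] + [(-7)·20 − 6·(-4)] + [6·25 − 25·20]| = 1482, so the area is 741.
Along each edge there are gcd(|Δx|,|Δy|)+1 lattice points, so counting each shared vertex once the boundary has gcd(1,35) + gcd(31,6) + gcd(13,24) + gcd(19,5) = 1+1+1+1 = 4.
Scaling by 6 multiplies the area by 6² = 36 (so the new area is 26676) and multiplies the boundary lattice-point count by 6, giving 24.
By Pick's theorem, the interior count of the dilated polygon is 26676 − 24/2 + 1 = 26665.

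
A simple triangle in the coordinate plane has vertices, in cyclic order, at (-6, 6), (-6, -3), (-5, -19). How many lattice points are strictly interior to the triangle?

The shoelace formula gives twice the area as |[(-6)·(-3) − (-6)·6] + [(-6)·(-19) − (-5)·(-3)] + [(-5)·6 − (-6)·(-19)]| = 9, so the area is 9/2.
Along each edge there are gcd(|Δx|,|Δy|)+1 lattice points, so counting each shared vertex once the boundary has gcd(0,9) + gcd(1,16) + gcd(1,25) = 9+1+1 = 11.
Pick's theorem gives I = A − B/2 + 1 = 9/2 − 11/2 + 1 = 0.

0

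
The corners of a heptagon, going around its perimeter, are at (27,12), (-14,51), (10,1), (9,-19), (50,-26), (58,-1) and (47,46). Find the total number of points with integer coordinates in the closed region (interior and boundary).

2522

The shoelace formula gives twice the area as |[27·51 − (-14)·12] + [(-14)·1 − 10·51] + [10·(-19) − 9·1] + [9·(-26) − 50·(-19)] + [50·(-1) − 58·(-26)] + [58·46 − 47·(-1)] + [47·12 − 27·46]| = 5033, so the area is 2516.5.
Along each edge there are gcd(|Δx|,|Δy|)+1 lattice points, so counting each shared vertex once the boundary has gcd(41,39) + gcd(24,50) + gcd(1,20) + gcd(41,7) + gcd(8,25) + gcd(11,47) + gcd(20,34) = 1+2+1+1+1+1+2 = 9.
Pick's theorem gives I = A − B/2 + 1 = 2516.5 − 9/2 + 1 = 2513, so the closed region contains I + B = 2513 + 9 = 2522 lattice points.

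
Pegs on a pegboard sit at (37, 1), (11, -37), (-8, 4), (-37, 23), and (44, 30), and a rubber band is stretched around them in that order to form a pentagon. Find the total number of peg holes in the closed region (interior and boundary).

Using the shoelace formula, 2A = |(37·(-37) − 11·1) + (11·4 − (-8)·(-37)) + ((-8)·23 − (-37)·4) + ((-37)·30 − 44·23) + (44·1 − 37·30)| = 4856, so the area is 2428.
Along each edge there are gcd(|Δx|,|Δy|)+1 lattice points, so counting each shared vertex once the boundary has gcd(26,38) + gcd(19,41) + gcd(29,19) + gcd(81,7) + gcd(7,29) = 2+1+1+1+1 = 6.
Pick's theorem gives I = A − B/2 + 1 = 2428 − 6/2 + 1 = 2426, so the closed region contains I + B = 2426 + 6 = 2432 lattice points.

2432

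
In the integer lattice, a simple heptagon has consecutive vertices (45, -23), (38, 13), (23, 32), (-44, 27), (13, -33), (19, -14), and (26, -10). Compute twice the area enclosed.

5977

The shoelace formula gives twice the area as |[45·13 − 38·(-23)] + [38·32 − 23·13] + [23·27 − (-44)·32] + [(-44)·(-33) − 13·27] + [13·(-14) − 19·(-33)] + [19·(-10) − 26·(-14)] + [26·(-23) − 45·(-10)]| = 5977, so the area is 2988.5.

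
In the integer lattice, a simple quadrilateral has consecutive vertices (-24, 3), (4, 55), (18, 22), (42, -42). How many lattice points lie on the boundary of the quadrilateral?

16

Summing gcd(|Δx|,|Δy|) over the edges gives the boundary count: gcd(28,52) + gcd(14,33) + gcd(24,64) + gcd(66,45) = 4+1+8+3 = 16.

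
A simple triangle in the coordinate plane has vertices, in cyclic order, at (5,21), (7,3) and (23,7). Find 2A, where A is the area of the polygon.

296

Using the shoelace formula, 2A = |(5·3 − 7·21) + (7·7 − 23·3) + (23·21 − 5·7)| = 296, so the area is 148.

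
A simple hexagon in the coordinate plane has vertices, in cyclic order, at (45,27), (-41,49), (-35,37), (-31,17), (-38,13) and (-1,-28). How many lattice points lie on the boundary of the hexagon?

15

The number of boundary lattice points is Σ gcd(|Δx|,|Δy|) = gcd(86,22) + gcd(6,12) + gcd(4,20) + gcd(7,4) + gcd(37,41) + gcd(46,55) = 2+6+4+1+1+1 = 15.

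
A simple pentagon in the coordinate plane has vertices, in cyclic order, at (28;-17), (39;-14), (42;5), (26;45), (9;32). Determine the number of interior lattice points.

1091

Using the shoelace formula, 2A = |[28·(-14) − 39·(-17)] + [39·5 − 42·(-14)] + [42·45 − 26·5] + [26·32 − 9·45] + [9·(-17) − 28·32]| = 2192, so the area is 1096.
Summing gcd(|Δx|,|Δy|) over the edges gives the boundary count: gcd(11,3) + gcd(3,19) + gcd(16,40) + gcd(17,13) + gcd(19,49) = 1+1+8+1+1 = 12.
By Pick's theorem A = I + B/2 − 1, so I = 1096 − 12/2 + 1 = 1091.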